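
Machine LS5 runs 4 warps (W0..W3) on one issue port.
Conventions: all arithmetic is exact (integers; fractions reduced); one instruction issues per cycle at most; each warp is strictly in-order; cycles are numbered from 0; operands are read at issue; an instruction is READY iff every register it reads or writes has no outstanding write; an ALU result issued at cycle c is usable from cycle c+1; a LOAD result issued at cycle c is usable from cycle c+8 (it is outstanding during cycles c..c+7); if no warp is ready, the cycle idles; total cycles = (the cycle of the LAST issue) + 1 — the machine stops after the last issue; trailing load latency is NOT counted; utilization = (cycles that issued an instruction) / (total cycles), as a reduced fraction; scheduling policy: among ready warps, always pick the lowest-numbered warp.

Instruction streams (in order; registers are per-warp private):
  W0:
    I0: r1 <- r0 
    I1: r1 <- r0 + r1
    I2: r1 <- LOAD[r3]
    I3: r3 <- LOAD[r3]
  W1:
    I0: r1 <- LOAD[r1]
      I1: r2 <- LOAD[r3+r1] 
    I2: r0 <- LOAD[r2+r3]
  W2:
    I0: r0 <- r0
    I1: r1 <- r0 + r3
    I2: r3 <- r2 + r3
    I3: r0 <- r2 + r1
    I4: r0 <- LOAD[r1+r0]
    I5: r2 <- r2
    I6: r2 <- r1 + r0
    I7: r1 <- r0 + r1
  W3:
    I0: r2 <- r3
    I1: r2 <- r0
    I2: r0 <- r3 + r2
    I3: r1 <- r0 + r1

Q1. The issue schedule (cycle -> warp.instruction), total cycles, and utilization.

cycle 0: W0.I0
cycle 1: W0.I1
cycle 2: W0.I2
cycle 3: W0.I3
cycle 4: W1.I0
cycle 5: W2.I0
cycle 6: W2.I1
cycle 7: W2.I2
cycle 8: W2.I3
cycle 9: W2.I4
cycle 10: W2.I5
cycle 11: W3.I0
cycle 12: W1.I1
cycle 13: W3.I1
cycle 14: W3.I2
cycle 15: W3.I3
cycle 16: idle
cycle 17: W2.I6
cycle 18: W2.I7
cycle 19: idle
cycle 20: W1.I2

Answer: 21 cycles, utilization 19/21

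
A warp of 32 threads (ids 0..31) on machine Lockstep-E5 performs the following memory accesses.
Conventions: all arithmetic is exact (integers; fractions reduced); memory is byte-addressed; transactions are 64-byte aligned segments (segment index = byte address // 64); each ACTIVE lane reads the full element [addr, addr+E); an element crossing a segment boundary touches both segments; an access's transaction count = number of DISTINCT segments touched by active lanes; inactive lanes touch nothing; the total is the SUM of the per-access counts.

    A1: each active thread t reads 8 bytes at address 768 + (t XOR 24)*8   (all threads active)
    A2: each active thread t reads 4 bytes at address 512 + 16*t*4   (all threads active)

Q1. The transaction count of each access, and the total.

A1: 4 transactions
A2: 32 transactions

Answer: 4,32; total 36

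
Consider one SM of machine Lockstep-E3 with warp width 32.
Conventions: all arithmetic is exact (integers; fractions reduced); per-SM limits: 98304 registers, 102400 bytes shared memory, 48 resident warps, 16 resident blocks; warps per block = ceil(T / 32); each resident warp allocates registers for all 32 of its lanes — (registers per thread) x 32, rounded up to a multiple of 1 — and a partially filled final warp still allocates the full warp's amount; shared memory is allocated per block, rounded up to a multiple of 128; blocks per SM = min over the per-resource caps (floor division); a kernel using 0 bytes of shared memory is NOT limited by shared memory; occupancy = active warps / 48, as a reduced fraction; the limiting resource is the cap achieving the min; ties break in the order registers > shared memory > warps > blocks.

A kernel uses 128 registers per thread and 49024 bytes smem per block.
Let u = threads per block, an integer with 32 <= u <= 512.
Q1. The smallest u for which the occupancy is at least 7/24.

Answer: u = 193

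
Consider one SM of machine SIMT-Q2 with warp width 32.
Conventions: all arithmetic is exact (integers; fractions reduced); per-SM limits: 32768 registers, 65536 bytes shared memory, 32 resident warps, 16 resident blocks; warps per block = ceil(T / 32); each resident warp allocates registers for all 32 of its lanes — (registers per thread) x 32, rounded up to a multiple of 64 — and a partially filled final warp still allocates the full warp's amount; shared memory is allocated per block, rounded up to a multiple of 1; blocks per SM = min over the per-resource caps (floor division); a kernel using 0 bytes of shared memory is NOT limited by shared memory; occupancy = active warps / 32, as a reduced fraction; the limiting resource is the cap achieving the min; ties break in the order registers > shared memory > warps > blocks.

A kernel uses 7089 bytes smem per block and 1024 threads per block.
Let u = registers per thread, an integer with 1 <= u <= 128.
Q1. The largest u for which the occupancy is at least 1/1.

Answer: u = 32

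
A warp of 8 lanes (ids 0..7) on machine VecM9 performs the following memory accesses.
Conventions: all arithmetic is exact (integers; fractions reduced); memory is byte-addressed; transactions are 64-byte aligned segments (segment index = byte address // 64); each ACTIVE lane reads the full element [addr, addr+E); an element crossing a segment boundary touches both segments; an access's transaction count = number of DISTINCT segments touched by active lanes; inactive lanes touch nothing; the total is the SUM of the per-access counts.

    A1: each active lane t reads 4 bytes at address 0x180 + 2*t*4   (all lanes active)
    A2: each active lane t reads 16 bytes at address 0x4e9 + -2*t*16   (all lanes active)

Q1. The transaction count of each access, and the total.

A1: 1 transaction
A2: 4 transactions

Answer: 1,4; total 5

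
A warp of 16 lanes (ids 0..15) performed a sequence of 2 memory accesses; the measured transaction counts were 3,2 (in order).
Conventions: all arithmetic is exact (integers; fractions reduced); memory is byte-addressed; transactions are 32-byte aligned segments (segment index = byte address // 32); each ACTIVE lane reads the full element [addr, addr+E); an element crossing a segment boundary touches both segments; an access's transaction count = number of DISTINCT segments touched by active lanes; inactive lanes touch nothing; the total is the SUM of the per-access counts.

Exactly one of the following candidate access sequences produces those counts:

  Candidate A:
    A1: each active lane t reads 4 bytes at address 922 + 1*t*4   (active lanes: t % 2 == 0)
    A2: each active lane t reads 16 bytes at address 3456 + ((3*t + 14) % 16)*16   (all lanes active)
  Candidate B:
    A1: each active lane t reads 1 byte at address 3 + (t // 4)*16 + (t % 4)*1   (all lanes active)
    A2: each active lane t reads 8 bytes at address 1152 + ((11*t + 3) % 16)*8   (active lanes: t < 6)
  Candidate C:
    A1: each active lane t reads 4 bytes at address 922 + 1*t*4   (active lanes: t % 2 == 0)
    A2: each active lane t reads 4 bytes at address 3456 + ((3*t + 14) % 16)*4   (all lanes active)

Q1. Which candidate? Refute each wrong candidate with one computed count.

A: A2 gives 8 transactions, not 2
B: A1 gives 2 transactions, not 3
C: all counts match (3,2)

Answer: C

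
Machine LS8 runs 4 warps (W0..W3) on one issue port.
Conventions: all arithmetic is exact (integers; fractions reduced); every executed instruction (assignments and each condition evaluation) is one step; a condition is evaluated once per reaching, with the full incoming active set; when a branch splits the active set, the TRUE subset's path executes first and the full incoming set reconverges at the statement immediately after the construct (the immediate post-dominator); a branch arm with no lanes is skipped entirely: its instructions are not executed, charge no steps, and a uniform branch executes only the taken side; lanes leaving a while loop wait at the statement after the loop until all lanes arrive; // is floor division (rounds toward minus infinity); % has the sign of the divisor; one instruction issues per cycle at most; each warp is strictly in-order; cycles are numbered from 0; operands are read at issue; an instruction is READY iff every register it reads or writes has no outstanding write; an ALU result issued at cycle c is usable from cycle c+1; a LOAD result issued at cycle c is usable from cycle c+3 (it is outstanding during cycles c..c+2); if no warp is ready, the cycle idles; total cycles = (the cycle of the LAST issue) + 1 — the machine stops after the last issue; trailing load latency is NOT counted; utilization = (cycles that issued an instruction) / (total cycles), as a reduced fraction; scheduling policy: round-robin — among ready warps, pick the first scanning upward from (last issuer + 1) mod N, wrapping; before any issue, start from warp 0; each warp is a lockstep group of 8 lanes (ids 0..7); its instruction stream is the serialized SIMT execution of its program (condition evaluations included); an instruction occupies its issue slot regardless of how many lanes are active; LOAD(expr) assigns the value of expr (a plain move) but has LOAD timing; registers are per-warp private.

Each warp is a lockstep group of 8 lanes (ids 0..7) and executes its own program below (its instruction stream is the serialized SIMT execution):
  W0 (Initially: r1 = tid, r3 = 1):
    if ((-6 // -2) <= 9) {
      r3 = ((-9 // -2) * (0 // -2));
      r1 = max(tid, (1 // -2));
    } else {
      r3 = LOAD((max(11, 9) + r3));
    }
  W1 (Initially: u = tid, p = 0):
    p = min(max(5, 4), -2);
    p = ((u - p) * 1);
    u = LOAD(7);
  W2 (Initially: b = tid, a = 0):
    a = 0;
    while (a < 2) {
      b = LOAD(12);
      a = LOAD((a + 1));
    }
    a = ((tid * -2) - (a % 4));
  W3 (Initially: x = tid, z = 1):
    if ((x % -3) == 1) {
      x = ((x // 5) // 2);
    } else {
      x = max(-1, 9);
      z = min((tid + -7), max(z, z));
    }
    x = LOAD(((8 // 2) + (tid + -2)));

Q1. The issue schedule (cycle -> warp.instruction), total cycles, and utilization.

cycle 0: W0.I0
cycle 1: W1.I0
cycle 2: W2.I0
cycle 3: W3.I0
cycle 4: W0.I1
cycle 5: W1.I1
cycle 6: W2.I1
cycle 7: W3.I1
cycle 8: W0.I2
cycle 9: W1.I2
cycle 10: W2.I2
cycle 11: W3.I2
cycle 12: W2.I3
cycle 13: W3.I3
cycle 14: idle
cycle 15: W2.I4
cycle 16: W2.I5
cycle 17: W2.I6
cycle 18: idle
cycle 19: idle
cycle 20: W2.I7
cycle 21: W2.I8

Answer: 22 cycles, utilization 19/22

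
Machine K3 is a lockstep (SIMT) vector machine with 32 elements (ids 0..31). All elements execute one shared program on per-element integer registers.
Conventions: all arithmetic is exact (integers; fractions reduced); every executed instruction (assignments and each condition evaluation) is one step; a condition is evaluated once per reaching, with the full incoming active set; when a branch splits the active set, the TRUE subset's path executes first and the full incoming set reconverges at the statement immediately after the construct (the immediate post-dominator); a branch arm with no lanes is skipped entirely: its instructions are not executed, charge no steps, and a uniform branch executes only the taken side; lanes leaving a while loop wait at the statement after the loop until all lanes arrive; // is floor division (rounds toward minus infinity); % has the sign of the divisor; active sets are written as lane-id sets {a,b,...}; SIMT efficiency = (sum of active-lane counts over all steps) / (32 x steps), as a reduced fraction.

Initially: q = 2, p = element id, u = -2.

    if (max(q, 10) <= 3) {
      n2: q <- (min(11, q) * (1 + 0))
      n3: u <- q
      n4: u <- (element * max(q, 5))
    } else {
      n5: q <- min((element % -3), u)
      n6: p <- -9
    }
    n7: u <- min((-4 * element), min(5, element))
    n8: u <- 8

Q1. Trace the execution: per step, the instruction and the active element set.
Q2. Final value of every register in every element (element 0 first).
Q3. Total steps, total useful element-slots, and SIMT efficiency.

step 0: eval (max(q, 10) <= 3)       {0,1,2,3,4,5,6,7,8,9,10,11,12,13,14,15,16,17,18,19,20,21,22,23,24,25,26,27,28,29,30,31}
step 1: q <- min((element % -3), u)  {0,1,2,3,4,5,6,7,8,9,10,11,12,13,14,15,16,17,18,19,20,21,22,23,24,25,26,27,28,29,30,31}
step 2: p <- -9                      {0,1,2,3,4,5,6,7,8,9,10,11,12,13,14,15,16,17,18,19,20,21,22,23,24,25,26,27,28,29,30,31}
step 3: u <- min((-4 * element), min(5, element)) {0,1,2,3,4,5,6,7,8,9,10,11,12,13,14,15,16,17,18,19,20,21,22,23,24,25,26,27,28,29,30,31}
step 4: u <- 8                       {0,1,2,3,4,5,6,7,8,9,10,11,12,13,14,15,16,17,18,19,20,21,22,23,24,25,26,27,28,29,30,31}

Answer: 5 steps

q: -2,-2,-2,-2,-2,-2,-2,-2,-2,-2,-2,-2,-2,-2,-2,-2,-2,-2,-2,-2,-2,-2,-2,-2,-2,-2,-2,-2,-2,-2,-2,-2
p: -9,-9,-9,-9,-9,-9,-9,-9,-9,-9,-9,-9,-9,-9,-9,-9,-9,-9,-9,-9,-9,-9,-9,-9,-9,-9,-9,-9,-9,-9,-9,-9
u: 8,8,8,8,8,8,8,8,8,8,8,8,8,8,8,8,8,8,8,8,8,8,8,8,8,8,8,8,8,8,8,8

steps = 5; useful = 160; efficiency = 160/160 = 1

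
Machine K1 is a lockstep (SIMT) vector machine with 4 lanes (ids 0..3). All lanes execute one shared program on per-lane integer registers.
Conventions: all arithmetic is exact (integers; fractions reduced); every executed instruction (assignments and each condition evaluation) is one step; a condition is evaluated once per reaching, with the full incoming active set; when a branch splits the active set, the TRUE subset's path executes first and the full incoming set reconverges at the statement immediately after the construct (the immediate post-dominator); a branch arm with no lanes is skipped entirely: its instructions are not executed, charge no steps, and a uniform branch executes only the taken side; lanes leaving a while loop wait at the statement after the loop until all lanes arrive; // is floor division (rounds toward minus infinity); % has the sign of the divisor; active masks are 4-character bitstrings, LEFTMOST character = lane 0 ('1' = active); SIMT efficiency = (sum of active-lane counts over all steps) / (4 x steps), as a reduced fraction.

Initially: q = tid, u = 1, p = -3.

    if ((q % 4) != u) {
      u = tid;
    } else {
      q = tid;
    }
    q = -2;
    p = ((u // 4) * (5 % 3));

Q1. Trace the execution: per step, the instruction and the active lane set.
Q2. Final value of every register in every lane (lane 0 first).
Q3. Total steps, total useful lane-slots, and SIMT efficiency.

step 0: eval ((q % 4) != u)          1111
step 1: u <- tid                     1011
step 2: q <- tid                     0100
step 3: q <- -2                      1111
step 4: p <- ((u // 4) * (5 % 3))    1111

Answer: 5 steps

q: -2,-2,-2,-2
u: 0,1,2,3
p: 0,0,0,0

steps = 5; useful = 16; efficiency = 16/20 = 4/5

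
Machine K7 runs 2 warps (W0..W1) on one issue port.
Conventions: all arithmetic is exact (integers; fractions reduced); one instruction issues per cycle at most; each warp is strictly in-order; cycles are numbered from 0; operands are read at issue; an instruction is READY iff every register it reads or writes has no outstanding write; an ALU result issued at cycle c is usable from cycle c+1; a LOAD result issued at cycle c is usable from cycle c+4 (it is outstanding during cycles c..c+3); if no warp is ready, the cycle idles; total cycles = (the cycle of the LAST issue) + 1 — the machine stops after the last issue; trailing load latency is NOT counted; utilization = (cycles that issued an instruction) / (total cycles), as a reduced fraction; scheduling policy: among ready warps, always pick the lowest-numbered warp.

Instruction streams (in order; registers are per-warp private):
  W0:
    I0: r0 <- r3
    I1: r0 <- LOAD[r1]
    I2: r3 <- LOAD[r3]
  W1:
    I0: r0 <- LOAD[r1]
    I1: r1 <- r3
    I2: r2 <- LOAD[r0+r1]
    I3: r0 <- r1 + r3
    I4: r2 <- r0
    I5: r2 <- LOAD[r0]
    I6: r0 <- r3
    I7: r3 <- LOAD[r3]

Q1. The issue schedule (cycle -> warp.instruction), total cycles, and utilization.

cycle 0: W0.I0
cycle 1: W0.I1
cycle 2: W0.I2
cycle 3: W1.I0
cycle 4: W1.I1
cycle 5: idle
cycle 6: idle
cycle 7: W1.I2
cycle 8: W1.I3
cycle 9: idle
cycle 10: idle
cycle 11: W1.I4
cycle 12: W1.I5
cycle 13: W1.I6
cycle 14: W1.I7

Answer: 15 cycles, utilization 11/15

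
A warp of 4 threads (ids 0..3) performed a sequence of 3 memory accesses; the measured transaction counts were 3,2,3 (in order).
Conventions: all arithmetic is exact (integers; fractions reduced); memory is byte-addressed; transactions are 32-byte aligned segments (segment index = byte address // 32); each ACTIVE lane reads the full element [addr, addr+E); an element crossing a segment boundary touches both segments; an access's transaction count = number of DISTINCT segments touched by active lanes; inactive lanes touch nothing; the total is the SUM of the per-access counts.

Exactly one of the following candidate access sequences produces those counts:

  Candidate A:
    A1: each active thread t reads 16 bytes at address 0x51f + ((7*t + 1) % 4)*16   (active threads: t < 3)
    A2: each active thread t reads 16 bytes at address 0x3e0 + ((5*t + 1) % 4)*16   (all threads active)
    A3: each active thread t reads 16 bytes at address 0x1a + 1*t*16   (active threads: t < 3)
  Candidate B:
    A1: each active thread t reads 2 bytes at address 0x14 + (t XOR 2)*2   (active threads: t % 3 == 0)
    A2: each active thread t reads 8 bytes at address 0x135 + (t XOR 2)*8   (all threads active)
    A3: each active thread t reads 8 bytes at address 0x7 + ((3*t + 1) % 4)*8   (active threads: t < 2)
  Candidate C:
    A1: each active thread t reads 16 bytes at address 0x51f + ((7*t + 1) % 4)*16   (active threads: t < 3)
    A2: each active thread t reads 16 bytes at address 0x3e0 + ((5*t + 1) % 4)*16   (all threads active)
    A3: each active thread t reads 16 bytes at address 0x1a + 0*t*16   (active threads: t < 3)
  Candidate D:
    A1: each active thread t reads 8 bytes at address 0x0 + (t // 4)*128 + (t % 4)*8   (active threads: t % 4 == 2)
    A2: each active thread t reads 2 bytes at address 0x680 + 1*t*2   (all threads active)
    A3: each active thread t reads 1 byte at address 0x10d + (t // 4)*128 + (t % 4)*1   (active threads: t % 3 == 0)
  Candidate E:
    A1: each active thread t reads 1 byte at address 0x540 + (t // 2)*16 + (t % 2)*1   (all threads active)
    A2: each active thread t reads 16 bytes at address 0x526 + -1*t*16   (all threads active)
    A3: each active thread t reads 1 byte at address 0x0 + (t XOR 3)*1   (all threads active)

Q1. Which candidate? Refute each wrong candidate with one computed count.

B: A1 gives 1 transaction, not 3
C: A3 gives 2 transactions, not 3
D: A1 gives 1 transaction, not 3
E: A1 gives 1 transaction, not 3
A: all counts match (3,2,3)

Answer: A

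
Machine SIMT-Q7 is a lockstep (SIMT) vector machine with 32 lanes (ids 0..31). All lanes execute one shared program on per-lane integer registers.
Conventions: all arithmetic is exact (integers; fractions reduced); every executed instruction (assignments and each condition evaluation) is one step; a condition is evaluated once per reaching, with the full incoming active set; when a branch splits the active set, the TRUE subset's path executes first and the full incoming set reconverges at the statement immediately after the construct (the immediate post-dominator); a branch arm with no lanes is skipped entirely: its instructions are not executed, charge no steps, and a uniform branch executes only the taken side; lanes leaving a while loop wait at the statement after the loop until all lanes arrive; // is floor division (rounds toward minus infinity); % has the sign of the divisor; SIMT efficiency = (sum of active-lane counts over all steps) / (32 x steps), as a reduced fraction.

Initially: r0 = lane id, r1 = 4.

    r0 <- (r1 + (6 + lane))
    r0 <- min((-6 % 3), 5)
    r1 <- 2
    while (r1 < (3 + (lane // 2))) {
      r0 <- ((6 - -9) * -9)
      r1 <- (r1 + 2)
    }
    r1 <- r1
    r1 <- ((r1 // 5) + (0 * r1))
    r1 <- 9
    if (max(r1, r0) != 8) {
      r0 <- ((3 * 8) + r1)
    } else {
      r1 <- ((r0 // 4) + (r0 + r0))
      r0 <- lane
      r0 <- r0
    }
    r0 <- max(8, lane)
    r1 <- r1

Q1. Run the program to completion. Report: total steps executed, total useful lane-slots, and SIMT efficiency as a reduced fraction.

Answer: 35 steps, 784 useful, 7/10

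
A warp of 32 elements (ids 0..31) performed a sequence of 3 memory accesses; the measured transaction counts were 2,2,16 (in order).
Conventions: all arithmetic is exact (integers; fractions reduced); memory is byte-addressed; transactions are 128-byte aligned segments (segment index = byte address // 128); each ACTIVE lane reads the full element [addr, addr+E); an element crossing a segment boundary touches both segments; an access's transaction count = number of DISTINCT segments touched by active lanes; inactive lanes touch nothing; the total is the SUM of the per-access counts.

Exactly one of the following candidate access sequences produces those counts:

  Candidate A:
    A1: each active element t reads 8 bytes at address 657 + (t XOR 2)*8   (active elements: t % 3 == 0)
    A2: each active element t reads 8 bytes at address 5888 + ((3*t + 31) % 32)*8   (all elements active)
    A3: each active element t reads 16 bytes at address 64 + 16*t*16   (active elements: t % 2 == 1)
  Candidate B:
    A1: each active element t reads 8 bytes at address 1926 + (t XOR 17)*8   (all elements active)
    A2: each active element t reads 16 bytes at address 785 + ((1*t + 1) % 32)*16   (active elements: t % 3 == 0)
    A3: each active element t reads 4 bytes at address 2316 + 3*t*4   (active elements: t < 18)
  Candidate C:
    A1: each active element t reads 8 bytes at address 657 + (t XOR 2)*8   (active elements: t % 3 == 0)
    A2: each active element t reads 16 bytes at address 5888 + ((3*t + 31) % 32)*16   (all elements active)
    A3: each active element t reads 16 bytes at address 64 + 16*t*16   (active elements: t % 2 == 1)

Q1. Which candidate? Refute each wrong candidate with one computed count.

B: A1 gives 3 transactions, not 2
C: A2 gives 4 transactions, not 2
A: all counts match (2,2,16)

Answer: A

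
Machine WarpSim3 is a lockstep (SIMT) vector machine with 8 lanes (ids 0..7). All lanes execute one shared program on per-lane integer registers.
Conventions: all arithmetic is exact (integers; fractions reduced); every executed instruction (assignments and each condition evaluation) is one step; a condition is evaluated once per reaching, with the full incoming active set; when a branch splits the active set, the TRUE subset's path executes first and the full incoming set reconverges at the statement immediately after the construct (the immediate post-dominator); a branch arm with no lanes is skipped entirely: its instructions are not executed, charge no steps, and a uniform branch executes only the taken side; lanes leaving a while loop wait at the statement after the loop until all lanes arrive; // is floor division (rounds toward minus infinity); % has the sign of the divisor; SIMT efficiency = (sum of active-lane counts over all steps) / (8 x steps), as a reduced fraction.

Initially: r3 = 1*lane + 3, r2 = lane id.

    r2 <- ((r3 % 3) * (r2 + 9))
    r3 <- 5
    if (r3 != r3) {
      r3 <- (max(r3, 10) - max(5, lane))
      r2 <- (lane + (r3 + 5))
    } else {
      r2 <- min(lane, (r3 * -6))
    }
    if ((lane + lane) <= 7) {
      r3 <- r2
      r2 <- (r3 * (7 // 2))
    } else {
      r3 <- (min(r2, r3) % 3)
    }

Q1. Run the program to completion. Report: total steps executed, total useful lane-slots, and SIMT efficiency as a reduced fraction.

Answer: 8 steps, 52 useful, 13/16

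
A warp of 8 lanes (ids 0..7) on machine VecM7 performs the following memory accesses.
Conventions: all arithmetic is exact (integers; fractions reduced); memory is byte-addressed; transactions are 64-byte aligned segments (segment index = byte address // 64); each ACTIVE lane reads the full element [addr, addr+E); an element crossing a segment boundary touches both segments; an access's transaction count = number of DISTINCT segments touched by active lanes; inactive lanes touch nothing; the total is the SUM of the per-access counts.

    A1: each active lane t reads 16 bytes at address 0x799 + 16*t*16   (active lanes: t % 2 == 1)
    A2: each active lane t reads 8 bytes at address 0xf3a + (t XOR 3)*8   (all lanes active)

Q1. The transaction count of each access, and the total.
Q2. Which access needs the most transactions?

A1: 4 transactions
A2: 2 transactions

Answer: 4,2; total 6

Answer: A1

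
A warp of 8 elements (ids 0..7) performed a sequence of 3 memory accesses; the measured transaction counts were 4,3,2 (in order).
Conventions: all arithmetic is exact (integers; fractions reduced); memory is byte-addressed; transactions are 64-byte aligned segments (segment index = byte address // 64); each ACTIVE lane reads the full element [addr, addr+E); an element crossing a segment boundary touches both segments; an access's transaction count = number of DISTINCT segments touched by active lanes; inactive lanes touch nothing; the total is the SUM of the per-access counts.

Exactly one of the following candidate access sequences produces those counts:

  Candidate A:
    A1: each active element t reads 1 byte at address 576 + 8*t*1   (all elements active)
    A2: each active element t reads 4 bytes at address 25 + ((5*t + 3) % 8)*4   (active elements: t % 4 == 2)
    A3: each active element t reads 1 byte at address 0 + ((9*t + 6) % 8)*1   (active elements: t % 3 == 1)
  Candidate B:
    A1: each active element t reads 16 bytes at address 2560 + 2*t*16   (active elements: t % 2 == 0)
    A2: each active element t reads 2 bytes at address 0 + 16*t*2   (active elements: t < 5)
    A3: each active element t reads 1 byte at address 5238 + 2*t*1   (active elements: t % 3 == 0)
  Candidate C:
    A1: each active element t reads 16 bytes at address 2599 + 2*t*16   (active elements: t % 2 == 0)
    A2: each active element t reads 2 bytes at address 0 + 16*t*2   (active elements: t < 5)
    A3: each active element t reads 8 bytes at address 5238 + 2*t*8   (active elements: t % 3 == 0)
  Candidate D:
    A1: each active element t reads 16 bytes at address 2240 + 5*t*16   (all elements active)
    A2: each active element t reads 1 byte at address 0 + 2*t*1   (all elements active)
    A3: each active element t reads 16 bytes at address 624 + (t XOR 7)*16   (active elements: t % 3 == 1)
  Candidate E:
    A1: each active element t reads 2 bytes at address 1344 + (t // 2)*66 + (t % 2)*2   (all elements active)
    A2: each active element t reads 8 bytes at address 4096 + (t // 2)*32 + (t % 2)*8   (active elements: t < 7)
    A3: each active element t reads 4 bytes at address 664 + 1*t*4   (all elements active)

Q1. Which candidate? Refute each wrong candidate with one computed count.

A: A1 gives 1 transaction, not 4
C: A3 gives 3 transactions, not 2
D: A1 gives 8 transactions, not 4
E: A2 gives 2 transactions, not 3
B: all counts match (4,3,2)

Answer: B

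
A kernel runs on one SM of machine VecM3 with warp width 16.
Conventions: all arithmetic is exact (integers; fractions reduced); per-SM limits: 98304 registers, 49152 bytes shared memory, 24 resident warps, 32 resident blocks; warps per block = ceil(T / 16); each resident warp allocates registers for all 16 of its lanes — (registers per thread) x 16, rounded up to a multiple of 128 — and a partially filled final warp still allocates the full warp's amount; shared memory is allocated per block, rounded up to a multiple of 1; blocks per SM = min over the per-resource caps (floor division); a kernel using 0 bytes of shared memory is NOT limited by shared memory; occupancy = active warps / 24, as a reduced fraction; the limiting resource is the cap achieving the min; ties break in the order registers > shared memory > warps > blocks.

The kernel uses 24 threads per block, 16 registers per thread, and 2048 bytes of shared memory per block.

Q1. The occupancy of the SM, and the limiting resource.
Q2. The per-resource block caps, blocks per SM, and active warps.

Answer: occupancy 1, limited by warps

registers: 192 blocks
shared memory: 24 blocks
warps: 12 blocks
blocks: 32 blocks

Answer: 12 blocks, 24 active warps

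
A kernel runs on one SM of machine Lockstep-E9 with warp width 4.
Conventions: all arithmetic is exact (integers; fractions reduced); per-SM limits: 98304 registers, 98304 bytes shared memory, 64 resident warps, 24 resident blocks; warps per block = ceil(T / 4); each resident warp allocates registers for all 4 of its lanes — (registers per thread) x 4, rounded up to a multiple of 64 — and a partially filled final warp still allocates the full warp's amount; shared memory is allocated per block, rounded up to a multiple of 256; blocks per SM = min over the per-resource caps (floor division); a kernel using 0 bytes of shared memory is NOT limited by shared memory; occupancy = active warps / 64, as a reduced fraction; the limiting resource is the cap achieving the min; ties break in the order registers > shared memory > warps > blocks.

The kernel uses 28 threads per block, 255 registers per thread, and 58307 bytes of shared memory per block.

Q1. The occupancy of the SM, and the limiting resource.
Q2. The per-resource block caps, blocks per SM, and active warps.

Answer: occupancy 7/64, limited by shared memory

registers: 13 blocks
shared memory: 1 block
warps: 9 blocks
blocks: 24 blocks

Answer: 1 block, 7 active warps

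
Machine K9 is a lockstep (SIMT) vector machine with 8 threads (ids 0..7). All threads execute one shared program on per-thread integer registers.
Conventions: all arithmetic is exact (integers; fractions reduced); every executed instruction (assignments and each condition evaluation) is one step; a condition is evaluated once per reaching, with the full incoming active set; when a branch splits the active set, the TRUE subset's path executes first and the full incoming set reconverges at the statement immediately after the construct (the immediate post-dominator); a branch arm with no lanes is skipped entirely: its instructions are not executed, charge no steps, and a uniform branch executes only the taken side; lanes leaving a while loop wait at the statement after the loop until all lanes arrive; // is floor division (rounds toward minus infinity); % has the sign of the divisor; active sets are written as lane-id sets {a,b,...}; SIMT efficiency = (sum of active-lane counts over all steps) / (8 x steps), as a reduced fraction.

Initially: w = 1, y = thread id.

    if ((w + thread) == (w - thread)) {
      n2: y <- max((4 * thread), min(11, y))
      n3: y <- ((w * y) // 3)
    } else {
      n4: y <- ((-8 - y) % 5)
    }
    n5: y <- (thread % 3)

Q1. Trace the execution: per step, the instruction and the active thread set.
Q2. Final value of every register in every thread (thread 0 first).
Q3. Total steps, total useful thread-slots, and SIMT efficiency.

step 0: eval ((w + thread) == (w - thread)) {0,1,2,3,4,5,6,7}
step 1: y <- max((4 * thread), min(11, y)) {0}
step 2: y <- ((w * y) // 3)          {0}
step 3: y <- ((-8 - y) % 5)          {1,2,3,4,5,6,7}
step 4: y <- (thread % 3)            {0,1,2,3,4,5,6,7}

Answer: 5 steps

w: 1,1,1,1,1,1,1,1
y: 0,1,2,0,1,2,0,1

steps = 5; useful = 25; efficiency = 25/40 = 5/8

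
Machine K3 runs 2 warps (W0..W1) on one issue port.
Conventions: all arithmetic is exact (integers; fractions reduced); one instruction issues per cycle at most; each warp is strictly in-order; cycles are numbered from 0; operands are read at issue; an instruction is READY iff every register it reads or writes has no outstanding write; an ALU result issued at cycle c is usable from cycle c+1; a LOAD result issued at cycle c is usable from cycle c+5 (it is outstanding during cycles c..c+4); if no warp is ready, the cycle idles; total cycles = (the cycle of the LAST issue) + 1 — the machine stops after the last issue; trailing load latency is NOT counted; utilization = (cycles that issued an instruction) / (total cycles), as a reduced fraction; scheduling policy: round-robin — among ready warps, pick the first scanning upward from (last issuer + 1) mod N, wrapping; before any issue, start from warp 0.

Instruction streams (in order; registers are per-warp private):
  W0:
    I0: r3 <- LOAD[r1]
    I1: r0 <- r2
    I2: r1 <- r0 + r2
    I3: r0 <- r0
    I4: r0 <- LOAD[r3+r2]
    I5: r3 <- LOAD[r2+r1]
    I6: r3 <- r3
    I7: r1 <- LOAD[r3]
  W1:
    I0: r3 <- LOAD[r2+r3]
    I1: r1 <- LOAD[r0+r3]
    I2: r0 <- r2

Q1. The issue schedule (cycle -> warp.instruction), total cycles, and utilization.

cycle 0: W0.I0
cycle 1: W1.I0
cycle 2: W0.I1
cycle 3: W0.I2
cycle 4: W0.I3
cycle 5: W0.I4
cycle 6: W1.I1
cycle 7: W0.I5
cycle 8: W1.I2
cycle 9: idle
cycle 10: idle
cycle 11: idle
cycle 12: W0.I6
cycle 13: W0.I7

Answer: 14 cycles, utilization 11/14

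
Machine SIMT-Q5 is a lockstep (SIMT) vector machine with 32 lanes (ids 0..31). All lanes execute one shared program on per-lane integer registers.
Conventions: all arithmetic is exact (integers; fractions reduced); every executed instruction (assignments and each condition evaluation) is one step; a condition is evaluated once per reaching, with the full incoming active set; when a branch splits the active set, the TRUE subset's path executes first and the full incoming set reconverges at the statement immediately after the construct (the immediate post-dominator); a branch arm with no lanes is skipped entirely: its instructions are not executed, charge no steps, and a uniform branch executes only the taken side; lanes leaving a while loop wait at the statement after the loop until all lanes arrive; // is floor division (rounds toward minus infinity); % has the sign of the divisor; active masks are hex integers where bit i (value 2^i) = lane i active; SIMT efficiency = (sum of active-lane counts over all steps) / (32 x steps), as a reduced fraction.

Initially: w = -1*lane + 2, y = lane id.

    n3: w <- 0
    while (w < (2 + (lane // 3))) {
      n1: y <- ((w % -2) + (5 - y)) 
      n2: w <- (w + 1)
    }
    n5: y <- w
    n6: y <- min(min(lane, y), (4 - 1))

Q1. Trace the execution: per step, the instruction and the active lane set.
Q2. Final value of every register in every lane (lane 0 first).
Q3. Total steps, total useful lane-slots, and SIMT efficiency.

step 0: w <- 0                       0xffffffff
step 1: eval (w < (2 + (lane // 3))) 0xffffffff
step 2: y <- ((w % -2) + (5 - y))    0xffffffff
step 3: w <- (w + 1)                 0xffffffff
step 4: eval (w < (2 + (lane // 3))) 0xffffffff
step 5: y <- ((w % -2) + (5 - y))    0xffffffff
step 6: w <- (w + 1)                 0xffffffff
step 7: eval (w < (2 + (lane // 3))) 0xffffffff
step 8: y <- ((w % -2) + (5 - y))    0xfffffff8
step 9: w <- (w + 1)                 0xfffffff8
step 10: eval (w < (2 + (lane // 3))) 0xfffffff8
step 11: y <- ((w % -2) + (5 - y))    0xffffffc0
step 12: w <- (w + 1)                 0xffffffc0
step 13: eval (w < (2 + (lane // 3))) 0xffffffc0
step 14: y <- ((w % -2) + (5 - y))    0xfffffe00
step 15: w <- (w + 1)                 0xfffffe00
step 16: eval (w < (2 + (lane // 3))) 0xfffffe00
step 17: y <- ((w % -2) + (5 - y))    0xfffff000
step 18: w <- (w + 1)                 0xfffff000
step 19: eval (w < (2 + (lane // 3))) 0xfffff000
step 20: y <- ((w % -2) + (5 - y))    0xffff8000
step 21: w <- (w + 1)                 0xffff8000
step 22: eval (w < (2 + (lane // 3))) 0xffff8000
step 23: y <- ((w % -2) + (5 - y))    0xfffc0000
step 24: w <- (w + 1)                 0xfffc0000
step 25: eval (w < (2 + (lane // 3))) 0xfffc0000
step 26: y <- ((w % -2) + (5 - y))    0xffe00000
step 27: w <- (w + 1)                 0xffe00000
step 28: eval (w < (2 + (lane // 3))) 0xffe00000
step 29: y <- ((w % -2) + (5 - y))    0xff000000
step 30: w <- (w + 1)                 0xff000000
step 31: eval (w < (2 + (lane // 3))) 0xff000000
step 32: y <- ((w % -2) + (5 - y))    0xf8000000
step 33: w <- (w + 1)                 0xf8000000
step 34: eval (w < (2 + (lane // 3))) 0xf8000000
step 35: y <- ((w % -2) + (5 - y))    0xc0000000
step 36: w <- (w + 1)                 0xc0000000
step 37: eval (w < (2 + (lane // 3))) 0xc0000000
step 38: y <- w                       0xffffffff
step 39: y <- min(min(lane, y), (4 - 1)) 0xffffffff

Answer: 40 steps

w: 2,2,2,3,3,3,4,4,4,5,5,5,6,6,6,7,7,7,8,8,8,9,9,9,10,10,10,11,11,11,12,12
y: 0,1,2,3,3,3,3,3,3,3,3,3,3,3,3,3,3,3,3,3,3,3,3,3,3,3,3,3,3,3,3,3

steps = 40; useful = 785; efficiency = 785/1280 = 157/256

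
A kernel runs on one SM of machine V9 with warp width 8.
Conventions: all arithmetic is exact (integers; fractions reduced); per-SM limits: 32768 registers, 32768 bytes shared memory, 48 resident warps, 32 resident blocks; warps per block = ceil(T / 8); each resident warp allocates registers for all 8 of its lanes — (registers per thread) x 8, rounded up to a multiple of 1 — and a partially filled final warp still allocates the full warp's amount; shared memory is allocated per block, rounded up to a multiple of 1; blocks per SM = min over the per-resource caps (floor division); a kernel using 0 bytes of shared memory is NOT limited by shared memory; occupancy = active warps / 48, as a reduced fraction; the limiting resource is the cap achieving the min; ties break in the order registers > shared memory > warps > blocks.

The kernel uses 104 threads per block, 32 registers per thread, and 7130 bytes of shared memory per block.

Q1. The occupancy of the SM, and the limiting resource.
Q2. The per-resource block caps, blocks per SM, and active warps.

Answer: occupancy 13/16, limited by warps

registers: 9 blocks
shared memory: 4 blocks
warps: 3 blocks
blocks: 32 blocks

Answer: 3 blocks, 39 active warps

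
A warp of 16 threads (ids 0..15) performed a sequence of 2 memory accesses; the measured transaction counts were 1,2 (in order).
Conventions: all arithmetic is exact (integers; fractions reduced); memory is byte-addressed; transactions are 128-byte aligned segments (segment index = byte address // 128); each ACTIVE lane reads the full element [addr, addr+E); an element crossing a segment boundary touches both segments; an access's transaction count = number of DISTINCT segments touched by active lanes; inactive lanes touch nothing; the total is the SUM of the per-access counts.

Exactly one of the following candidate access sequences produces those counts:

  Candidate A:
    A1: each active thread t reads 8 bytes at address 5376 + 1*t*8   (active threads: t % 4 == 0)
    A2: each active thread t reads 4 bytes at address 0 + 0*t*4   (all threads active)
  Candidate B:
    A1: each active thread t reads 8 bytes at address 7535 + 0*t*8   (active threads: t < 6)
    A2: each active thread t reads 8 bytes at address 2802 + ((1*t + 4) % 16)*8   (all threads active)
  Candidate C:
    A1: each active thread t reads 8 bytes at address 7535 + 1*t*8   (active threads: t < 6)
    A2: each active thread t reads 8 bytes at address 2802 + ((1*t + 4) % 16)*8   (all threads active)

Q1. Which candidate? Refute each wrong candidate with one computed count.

A: A2 gives 1 transaction, not 2
C: A1 gives 2 transactions, not 1
B: all counts match (1,2)

Answer: B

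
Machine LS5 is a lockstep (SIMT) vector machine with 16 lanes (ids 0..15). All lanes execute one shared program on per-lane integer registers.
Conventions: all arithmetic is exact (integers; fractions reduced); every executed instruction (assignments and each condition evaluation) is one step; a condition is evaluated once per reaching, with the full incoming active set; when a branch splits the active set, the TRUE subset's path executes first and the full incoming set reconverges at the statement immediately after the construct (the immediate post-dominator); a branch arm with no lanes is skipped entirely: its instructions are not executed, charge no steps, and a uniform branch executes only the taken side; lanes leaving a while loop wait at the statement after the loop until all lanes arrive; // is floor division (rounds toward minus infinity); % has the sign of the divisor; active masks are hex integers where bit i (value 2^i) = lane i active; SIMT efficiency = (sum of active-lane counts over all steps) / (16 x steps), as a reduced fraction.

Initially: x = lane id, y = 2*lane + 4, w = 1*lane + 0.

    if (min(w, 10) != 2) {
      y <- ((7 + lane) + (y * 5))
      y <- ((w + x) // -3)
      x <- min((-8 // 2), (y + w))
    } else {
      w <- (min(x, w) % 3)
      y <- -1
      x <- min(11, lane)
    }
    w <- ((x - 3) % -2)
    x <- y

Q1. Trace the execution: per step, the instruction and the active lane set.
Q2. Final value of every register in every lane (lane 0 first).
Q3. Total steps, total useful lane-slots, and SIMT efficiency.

step 0: eval (min(w, 10) != 2)       0xffff
step 1: y <- ((7 + lane) + (y * 5))  0xfffb
step 2: y <- ((w + x) // -3)         0xfffb
step 3: x <- min((-8 // 2), (y + w)) 0xfffb
step 4: w <- (min(x, w) % 3)         0x0004
step 5: y <- -1                      0x0004
step 6: x <- min(11, lane)           0x0004
step 7: w <- ((x - 3) % -2)          0xffff
step 8: x <- y                       0xffff

Answer: 9 steps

x: 0,-1,-1,-2,-3,-4,-4,-5,-6,-6,-7,-8,-8,-9,-10,-10
y: 0,-1,-1,-2,-3,-4,-4,-5,-6,-6,-7,-8,-8,-9,-10,-10
w: -1,-1,-1,-1,-1,-1,-1,-1,-1,-1,-1,-1,-1,-1,-1,-1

steps = 9; useful = 96; efficiency = 96/144 = 2/3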